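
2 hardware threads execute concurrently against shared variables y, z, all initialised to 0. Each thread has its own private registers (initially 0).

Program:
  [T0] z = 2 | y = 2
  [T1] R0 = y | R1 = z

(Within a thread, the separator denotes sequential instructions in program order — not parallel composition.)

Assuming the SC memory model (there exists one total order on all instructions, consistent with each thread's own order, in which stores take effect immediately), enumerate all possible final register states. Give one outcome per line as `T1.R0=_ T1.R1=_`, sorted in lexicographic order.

T1.R0=0 T1.R1=0
T1.R0=0 T1.R1=2
T1.R0=2 T1.R1=2

outcome vector order: (T1.R0,T1.R1)
|SC outcomes| = 3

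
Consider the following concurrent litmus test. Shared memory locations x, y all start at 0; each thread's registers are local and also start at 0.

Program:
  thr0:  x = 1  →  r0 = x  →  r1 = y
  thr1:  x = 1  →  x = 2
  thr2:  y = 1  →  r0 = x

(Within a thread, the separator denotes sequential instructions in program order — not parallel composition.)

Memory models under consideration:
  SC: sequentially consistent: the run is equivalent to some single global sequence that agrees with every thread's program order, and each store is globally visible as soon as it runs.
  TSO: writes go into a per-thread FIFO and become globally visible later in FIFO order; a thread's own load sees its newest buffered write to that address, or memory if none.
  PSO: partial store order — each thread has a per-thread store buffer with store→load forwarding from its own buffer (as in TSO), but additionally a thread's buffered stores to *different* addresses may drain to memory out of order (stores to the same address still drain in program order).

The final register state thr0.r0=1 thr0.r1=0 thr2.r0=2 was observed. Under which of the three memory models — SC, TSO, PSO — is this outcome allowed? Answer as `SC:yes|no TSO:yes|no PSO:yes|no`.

SC:yes TSO:yes PSO:yes

outcome vector order: (thr0.r0,thr0.r1,thr2.r0)
SC: 9 outcomes — {(1,0,1) (1,0,2) (1,1,0) (1,1,1) (1,1,2) (2,0,2) (2,1,0) (2,1,1) (2,1,2)}
TSO: 12 outcomes — {(1,0,0) (1,0,1) (1,0,2) (1,1,0) (1,1,1) (1,1,2) (2,0,0) (2,0,1) (2,0,2) (2,1,0) (2,1,1) (2,1,2)}
PSO: 12 outcomes — {(1,0,0) (1,0,1) (1,0,2) (1,1,0) (1,1,1) (1,1,2) (2,0,0) (2,0,1) (2,0,2) (2,1,0) (2,1,1) (2,1,2)}
target (1,0,2) ∈ {SC,TSO,PSO}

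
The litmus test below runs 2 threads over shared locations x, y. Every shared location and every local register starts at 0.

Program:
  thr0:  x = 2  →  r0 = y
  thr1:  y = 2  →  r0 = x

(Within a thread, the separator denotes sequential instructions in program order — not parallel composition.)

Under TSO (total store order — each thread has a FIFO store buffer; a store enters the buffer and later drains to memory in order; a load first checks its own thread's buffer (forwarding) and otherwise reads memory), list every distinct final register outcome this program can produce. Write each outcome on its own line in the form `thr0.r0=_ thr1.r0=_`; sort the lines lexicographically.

thr0.r0=0 thr1.r0=0
thr0.r0=0 thr1.r0=2
thr0.r0=2 thr1.r0=0
thr0.r0=2 thr1.r0=2

outcome vector order: (thr0.r0,thr1.r0)
|TSO outcomes| = 4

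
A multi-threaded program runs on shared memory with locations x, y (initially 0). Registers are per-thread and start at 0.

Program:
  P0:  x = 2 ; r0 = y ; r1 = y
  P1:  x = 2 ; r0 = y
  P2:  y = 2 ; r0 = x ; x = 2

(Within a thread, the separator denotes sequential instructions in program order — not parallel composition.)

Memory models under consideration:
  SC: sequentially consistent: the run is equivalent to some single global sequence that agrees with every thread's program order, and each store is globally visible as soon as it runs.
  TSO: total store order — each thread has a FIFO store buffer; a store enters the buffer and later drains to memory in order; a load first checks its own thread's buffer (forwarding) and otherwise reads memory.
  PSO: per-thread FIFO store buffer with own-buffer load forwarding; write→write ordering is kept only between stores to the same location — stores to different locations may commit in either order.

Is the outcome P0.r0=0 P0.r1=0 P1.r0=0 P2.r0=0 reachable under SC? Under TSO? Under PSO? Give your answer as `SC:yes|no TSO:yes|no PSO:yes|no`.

SC:no TSO:yes PSO:yes

outcome vector order: (P0.r0,P0.r1,P1.r0,P2.r0)
[SC] allowed = {<0 0 0 2> <0 0 2 2> <0 2 0 2> <0 2 2 2> <2 2 0 2> <2 2 2 0> <2 2 2 2>}
[TSO] allowed = {<0 0 0 0> <0 0 0 2> <0 0 2 0> <0 0 2 2> <0 2 0 0> <0 2 0 2> <0 2 2 0> <0 2 2 2> <2 2 0 0> <2 2 0 2> <2 2 2 0> <2 2 2 2>}
[PSO] allowed = {<0 0 0 0> <0 0 0 2> <0 0 2 0> <0 0 2 2> <0 2 0 0> <0 2 0 2> <0 2 2 0> <0 2 2 2> <2 2 0 0> <2 2 0 2> <2 2 2 0> <2 2 2 2>}
target <0 0 0 0> ∈ {TSO,PSO}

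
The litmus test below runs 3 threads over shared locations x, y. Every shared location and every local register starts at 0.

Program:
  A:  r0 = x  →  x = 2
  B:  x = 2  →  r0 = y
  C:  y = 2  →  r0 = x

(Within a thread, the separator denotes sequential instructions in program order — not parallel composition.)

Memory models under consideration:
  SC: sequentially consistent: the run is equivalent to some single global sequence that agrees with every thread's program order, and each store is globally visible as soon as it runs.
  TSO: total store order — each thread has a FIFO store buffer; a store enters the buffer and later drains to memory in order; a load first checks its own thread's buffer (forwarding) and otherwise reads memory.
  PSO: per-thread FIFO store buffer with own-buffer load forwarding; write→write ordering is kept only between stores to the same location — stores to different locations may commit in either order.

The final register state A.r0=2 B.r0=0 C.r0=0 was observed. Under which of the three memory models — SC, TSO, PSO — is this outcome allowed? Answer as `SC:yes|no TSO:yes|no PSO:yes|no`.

SC:no TSO:yes PSO:yes

outcome vector order: (A.r0,B.r0,C.r0)
SC (6): 002; 020; 022; 202; 220; 222
TSO (8): 000; 002; 020; 022; 200; 202; 220; 222
PSO (8): 000; 002; 020; 022; 200; 202; 220; 222
target 200 ∈ {TSO,PSO}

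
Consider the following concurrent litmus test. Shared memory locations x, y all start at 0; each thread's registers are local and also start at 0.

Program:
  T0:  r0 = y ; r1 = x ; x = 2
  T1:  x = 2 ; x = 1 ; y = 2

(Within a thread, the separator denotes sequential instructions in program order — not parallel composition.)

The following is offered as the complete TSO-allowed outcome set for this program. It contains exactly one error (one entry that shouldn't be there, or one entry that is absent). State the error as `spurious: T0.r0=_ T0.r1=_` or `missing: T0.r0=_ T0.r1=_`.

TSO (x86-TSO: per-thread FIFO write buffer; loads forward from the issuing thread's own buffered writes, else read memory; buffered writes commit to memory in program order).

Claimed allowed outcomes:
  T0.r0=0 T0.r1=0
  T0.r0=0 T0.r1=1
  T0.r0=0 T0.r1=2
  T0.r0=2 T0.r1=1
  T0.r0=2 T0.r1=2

outcome vector order: (T0.r0,T0.r1)
TSO: 4 outcomes — {<0 0>, <0 1>, <0 2>, <2 1>}
claimed∖TSO = {<2 2>}

spurious: T0.r0=2 T0.r1=2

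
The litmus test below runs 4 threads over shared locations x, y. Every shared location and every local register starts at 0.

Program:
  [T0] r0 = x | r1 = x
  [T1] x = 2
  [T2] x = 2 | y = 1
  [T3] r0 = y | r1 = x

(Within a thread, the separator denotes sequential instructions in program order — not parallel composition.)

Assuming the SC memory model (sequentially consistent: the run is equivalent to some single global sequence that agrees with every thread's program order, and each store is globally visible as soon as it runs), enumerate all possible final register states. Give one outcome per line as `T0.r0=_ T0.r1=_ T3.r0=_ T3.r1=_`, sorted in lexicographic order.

outcome vector order: (T0.r0,T0.r1,T3.r0,T3.r1)
|SC outcomes| = 9

T0.r0=0 T0.r1=0 T3.r0=0 T3.r1=0
T0.r0=0 T0.r1=0 T3.r0=0 T3.r1=2
T0.r0=0 T0.r1=0 T3.r0=1 T3.r1=2
T0.r0=0 T0.r1=2 T3.r0=0 T3.r1=0
T0.r0=0 T0.r1=2 T3.r0=0 T3.r1=2
T0.r0=0 T0.r1=2 T3.r0=1 T3.r1=2
T0.r0=2 T0.r1=2 T3.r0=0 T3.r1=0
T0.r0=2 T0.r1=2 T3.r0=0 T3.r1=2
T0.r0=2 T0.r1=2 T3.r0=1 T3.r1=2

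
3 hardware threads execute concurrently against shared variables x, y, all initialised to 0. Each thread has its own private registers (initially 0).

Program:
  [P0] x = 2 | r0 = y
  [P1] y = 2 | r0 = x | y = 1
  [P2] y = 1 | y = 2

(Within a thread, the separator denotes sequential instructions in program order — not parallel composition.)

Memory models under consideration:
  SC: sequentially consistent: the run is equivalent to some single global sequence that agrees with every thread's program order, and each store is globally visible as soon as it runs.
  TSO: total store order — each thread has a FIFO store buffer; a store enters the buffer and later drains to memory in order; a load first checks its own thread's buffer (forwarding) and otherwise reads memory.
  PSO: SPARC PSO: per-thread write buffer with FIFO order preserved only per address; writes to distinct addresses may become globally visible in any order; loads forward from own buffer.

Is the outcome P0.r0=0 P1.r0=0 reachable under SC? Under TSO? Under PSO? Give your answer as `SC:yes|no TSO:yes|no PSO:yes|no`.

outcome vector order: (P0.r0,P1.r0)
SC: 5 outcomes — {<0 2> <1 0> <1 2> <2 0> <2 2>}
TSO: 6 outcomes — {<0 0> <0 2> <1 0> <1 2> <2 0> <2 2>}
PSO: 6 outcomes — {<0 0> <0 2> <1 0> <1 2> <2 0> <2 2>}
target <0 0> ∈ {TSO,PSO}

SC:no TSO:yes PSO:yes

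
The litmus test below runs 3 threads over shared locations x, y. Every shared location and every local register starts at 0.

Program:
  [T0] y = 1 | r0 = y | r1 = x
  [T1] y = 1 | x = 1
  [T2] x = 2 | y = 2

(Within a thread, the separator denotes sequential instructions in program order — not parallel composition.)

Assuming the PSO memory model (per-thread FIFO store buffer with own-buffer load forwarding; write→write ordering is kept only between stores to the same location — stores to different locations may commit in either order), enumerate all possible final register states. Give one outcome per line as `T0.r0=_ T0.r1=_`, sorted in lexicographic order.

T0.r0=1 T0.r1=0
T0.r0=1 T0.r1=1
T0.r0=1 T0.r1=2
T0.r0=2 T0.r1=0
T0.r0=2 T0.r1=1
T0.r0=2 T0.r1=2

outcome vector order: (T0.r0,T0.r1)
|PSO outcomes| = 6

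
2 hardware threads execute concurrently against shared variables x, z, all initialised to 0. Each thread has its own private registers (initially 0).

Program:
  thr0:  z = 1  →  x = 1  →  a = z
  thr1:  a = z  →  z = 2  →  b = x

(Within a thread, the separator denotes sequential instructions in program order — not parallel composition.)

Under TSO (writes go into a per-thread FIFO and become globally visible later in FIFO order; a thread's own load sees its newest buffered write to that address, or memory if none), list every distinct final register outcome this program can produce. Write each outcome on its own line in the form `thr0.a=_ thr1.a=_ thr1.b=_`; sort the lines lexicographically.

thr0.a=1 thr1.a=0 thr1.b=0
thr0.a=1 thr1.a=0 thr1.b=1
thr0.a=1 thr1.a=1 thr1.b=0
thr0.a=1 thr1.a=1 thr1.b=1
thr0.a=2 thr1.a=0 thr1.b=0
thr0.a=2 thr1.a=0 thr1.b=1
thr0.a=2 thr1.a=1 thr1.b=0
thr0.a=2 thr1.a=1 thr1.b=1

outcome vector order: (thr0.a,thr1.a,thr1.b)
|TSO outcomes| = 8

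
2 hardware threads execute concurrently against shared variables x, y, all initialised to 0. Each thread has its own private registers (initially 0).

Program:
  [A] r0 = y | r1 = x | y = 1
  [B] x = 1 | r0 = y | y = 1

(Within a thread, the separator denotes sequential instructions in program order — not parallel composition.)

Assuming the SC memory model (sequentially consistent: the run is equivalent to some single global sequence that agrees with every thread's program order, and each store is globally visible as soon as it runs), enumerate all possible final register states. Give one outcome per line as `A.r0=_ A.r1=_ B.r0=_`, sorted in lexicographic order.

outcome vector order: (A.r0,A.r1,B.r0)
|SC outcomes| = 5

A.r0=0 A.r1=0 B.r0=0
A.r0=0 A.r1=0 B.r0=1
A.r0=0 A.r1=1 B.r0=0
A.r0=0 A.r1=1 B.r0=1
A.r0=1 A.r1=1 B.r0=0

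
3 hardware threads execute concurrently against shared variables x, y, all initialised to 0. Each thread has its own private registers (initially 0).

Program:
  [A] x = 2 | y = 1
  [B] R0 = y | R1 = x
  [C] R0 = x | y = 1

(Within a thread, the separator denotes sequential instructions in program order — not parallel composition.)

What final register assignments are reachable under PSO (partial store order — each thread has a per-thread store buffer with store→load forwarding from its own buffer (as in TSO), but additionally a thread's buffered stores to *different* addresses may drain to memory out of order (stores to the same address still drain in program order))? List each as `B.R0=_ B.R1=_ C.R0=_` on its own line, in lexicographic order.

B.R0=0 B.R1=0 C.R0=0
B.R0=0 B.R1=0 C.R0=2
B.R0=0 B.R1=2 C.R0=0
B.R0=0 B.R1=2 C.R0=2
B.R0=1 B.R1=0 C.R0=0
B.R0=1 B.R1=0 C.R0=2
B.R0=1 B.R1=2 C.R0=0
B.R0=1 B.R1=2 C.R0=2

outcome vector order: (B.R0,B.R1,C.R0)
|PSO outcomes| = 8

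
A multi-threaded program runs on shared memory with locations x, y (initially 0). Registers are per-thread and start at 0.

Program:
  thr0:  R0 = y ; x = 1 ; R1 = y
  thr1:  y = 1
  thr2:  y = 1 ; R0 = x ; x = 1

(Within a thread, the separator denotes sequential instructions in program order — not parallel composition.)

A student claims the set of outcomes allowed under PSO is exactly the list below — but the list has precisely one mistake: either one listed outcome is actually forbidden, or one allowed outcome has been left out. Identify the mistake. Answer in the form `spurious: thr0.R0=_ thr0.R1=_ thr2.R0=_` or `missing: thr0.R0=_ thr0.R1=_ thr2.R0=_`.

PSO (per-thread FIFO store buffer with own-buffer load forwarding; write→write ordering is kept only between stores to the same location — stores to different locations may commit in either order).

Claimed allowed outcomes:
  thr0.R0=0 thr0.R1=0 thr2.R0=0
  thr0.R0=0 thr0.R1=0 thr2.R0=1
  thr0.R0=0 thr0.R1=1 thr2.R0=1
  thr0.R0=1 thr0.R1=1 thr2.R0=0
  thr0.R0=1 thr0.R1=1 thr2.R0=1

outcome vector order: (thr0.R0,thr0.R1,thr2.R0)
PSO: 6 outcomes — {<0 0 0>; <0 0 1>; <0 1 0>; <0 1 1>; <1 1 0>; <1 1 1>}
PSO∖claimed = {<0 1 0>}

missing: thr0.R0=0 thr0.R1=1 thr2.R0=0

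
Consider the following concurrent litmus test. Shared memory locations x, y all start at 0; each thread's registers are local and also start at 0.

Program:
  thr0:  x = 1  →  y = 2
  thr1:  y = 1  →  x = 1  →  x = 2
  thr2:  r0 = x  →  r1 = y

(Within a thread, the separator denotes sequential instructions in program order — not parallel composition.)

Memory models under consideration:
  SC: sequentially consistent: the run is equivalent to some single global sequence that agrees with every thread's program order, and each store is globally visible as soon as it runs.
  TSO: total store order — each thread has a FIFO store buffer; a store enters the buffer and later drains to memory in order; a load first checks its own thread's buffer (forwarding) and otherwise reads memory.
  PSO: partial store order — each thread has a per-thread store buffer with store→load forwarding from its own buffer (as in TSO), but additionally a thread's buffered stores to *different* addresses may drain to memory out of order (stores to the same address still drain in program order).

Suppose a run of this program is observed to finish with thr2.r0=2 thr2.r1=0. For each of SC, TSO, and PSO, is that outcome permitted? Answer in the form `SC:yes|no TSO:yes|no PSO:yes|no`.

outcome vector order: (thr2.r0,thr2.r1)
under SC → 0/0, 0/1, 0/2, 1/0, 1/1, 1/2, 2/1, 2/2
under TSO → 0/0, 0/1, 0/2, 1/0, 1/1, 1/2, 2/1, 2/2
under PSO → 0/0, 0/1, 0/2, 1/0, 1/1, 1/2, 2/0, 2/1, 2/2
target 2/0 ∈ {PSO}

SC:no TSO:no PSO:yes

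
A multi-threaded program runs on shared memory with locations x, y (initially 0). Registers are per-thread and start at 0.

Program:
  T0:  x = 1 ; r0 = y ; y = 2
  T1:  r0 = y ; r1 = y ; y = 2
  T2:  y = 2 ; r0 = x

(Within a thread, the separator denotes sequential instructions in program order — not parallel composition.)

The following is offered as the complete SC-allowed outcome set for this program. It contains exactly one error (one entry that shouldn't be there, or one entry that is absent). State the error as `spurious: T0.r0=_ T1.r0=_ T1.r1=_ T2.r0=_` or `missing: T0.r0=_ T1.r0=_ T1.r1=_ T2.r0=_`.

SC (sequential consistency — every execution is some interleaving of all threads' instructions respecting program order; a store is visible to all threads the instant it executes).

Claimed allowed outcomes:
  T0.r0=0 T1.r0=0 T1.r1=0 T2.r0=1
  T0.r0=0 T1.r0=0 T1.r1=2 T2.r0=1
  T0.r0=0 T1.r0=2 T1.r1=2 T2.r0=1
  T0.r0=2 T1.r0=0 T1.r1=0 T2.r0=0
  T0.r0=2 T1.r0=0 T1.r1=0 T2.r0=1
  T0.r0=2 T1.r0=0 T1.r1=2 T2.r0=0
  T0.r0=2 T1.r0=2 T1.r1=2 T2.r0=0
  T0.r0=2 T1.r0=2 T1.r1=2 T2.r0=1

missing: T0.r0=2 T1.r0=0 T1.r1=2 T2.r0=1

outcome vector order: (T0.r0,T1.r0,T1.r1,T2.r0)
[SC] allowed = {<0 0 0 1> <0 0 2 1> <0 2 2 1> <2 0 0 0> <2 0 0 1> <2 0 2 0> <2 0 2 1> <2 2 2 0> <2 2 2 1>}
SC∖claimed = {<2 0 2 1>}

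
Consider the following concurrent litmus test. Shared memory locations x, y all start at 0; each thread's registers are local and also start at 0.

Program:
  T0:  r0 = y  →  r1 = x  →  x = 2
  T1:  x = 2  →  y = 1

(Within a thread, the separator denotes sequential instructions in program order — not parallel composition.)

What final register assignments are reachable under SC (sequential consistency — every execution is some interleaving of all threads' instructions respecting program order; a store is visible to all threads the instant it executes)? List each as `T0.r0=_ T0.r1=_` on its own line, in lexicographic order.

outcome vector order: (T0.r0,T0.r1)
|SC outcomes| = 3

T0.r0=0 T0.r1=0
T0.r0=0 T0.r1=2
T0.r0=1 T0.r1=2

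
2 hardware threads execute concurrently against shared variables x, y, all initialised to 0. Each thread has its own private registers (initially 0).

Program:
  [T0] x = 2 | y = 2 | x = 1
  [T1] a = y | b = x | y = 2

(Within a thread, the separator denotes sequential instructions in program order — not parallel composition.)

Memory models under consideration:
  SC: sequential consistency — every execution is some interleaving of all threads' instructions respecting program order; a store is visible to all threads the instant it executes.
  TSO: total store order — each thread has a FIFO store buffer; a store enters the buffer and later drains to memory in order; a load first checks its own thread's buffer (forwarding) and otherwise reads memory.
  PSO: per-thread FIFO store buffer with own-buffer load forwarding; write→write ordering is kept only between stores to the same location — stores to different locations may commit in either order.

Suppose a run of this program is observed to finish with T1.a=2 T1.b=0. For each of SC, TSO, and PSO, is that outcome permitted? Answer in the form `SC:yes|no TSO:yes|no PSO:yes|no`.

SC:no TSO:no PSO:yes

outcome vector order: (T1.a,T1.b)
[SC] allowed = {00, 01, 02, 21, 22}
[TSO] allowed = {00, 01, 02, 21, 22}
[PSO] allowed = {00, 01, 02, 20, 21, 22}
target 20 ∈ {PSO}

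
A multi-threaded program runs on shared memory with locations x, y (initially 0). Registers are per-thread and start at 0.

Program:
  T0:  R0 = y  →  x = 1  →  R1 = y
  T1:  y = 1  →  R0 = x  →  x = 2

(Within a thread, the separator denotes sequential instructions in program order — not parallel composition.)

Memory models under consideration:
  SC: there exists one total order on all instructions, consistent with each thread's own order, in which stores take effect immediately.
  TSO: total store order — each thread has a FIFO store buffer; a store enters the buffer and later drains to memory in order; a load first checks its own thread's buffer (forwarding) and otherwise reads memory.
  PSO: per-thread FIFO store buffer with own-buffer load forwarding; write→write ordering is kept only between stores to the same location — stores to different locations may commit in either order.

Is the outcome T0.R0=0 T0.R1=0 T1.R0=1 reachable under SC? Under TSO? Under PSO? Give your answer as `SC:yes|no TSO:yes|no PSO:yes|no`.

SC:yes TSO:yes PSO:yes

outcome vector order: (T0.R0,T0.R1,T1.R0)
SC (5): (0,0,1) (0,1,0) (0,1,1) (1,1,0) (1,1,1)
TSO (6): (0,0,0) (0,0,1) (0,1,0) (0,1,1) (1,1,0) (1,1,1)
PSO (6): (0,0,0) (0,0,1) (0,1,0) (0,1,1) (1,1,0) (1,1,1)
target (0,0,1) ∈ {SC,TSO,PSO}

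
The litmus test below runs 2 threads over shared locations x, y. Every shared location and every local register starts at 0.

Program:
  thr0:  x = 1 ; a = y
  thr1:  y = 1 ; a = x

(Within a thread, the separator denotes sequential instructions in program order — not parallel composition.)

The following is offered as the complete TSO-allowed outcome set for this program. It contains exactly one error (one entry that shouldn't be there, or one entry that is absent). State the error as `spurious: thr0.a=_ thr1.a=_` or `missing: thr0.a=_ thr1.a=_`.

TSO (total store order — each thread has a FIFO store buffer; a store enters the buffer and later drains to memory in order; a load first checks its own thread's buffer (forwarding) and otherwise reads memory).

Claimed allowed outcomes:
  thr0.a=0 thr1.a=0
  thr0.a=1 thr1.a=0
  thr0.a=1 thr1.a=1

missing: thr0.a=0 thr1.a=1

outcome vector order: (thr0.a,thr1.a)
TSO: 4 outcomes — {00 01 10 11}
TSO∖claimed = {01}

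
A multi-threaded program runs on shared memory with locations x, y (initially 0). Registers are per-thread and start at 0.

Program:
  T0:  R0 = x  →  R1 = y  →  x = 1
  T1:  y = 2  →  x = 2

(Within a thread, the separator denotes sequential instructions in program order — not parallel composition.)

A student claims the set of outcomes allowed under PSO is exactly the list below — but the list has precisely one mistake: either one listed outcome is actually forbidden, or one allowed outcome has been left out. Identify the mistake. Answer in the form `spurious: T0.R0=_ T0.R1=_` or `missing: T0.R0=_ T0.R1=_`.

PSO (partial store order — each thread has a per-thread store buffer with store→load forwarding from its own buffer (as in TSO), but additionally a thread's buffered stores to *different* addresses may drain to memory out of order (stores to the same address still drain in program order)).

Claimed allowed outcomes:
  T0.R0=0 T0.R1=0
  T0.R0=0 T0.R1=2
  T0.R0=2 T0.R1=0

missing: T0.R0=2 T0.R1=2

outcome vector order: (T0.R0,T0.R1)
[PSO] allowed = {<0 0>, <0 2>, <2 0>, <2 2>}
PSO∖claimed = {<2 2>}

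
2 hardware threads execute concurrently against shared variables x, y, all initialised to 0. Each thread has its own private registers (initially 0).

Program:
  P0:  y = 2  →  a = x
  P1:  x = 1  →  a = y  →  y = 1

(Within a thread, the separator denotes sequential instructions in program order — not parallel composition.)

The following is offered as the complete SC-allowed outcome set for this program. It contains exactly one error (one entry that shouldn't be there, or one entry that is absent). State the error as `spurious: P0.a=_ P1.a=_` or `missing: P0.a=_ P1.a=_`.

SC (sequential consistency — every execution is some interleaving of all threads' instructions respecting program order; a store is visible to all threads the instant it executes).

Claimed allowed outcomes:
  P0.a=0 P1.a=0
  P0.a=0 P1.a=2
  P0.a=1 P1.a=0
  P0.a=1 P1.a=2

spurious: P0.a=0 P1.a=0

outcome vector order: (P0.a,P1.a)
SC (3): 0/2; 1/0; 1/2
claimed∖SC = {0/0}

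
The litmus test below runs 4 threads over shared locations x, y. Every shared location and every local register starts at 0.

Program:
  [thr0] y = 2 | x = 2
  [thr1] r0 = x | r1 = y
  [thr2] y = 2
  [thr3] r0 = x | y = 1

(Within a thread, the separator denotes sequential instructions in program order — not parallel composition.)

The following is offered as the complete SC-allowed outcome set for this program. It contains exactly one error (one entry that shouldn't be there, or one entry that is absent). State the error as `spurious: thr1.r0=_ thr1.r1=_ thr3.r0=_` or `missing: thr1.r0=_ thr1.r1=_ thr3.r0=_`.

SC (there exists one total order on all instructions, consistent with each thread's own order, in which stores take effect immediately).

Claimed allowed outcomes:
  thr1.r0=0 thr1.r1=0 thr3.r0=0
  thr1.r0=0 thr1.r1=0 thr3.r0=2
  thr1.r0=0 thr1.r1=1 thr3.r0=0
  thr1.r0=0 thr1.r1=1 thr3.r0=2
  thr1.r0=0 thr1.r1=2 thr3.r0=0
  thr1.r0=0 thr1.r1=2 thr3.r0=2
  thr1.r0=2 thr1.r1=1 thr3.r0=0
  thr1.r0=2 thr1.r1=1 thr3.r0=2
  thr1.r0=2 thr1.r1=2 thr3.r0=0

outcome vector order: (thr1.r0,thr1.r1,thr3.r0)
SC: 10 outcomes — {<0 0 0> <0 0 2> <0 1 0> <0 1 2> <0 2 0> <0 2 2> <2 1 0> <2 1 2> <2 2 0> <2 2 2>}
SC∖claimed = {<2 2 2>}

missing: thr1.r0=2 thr1.r1=2 thr3.r0=2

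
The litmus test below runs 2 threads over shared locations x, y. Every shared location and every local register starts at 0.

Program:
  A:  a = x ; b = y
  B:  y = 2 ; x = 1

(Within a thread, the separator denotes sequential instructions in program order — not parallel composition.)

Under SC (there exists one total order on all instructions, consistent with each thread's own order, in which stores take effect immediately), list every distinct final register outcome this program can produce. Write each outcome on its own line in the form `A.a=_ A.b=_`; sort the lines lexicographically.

A.a=0 A.b=0
A.a=0 A.b=2
A.a=1 A.b=2

outcome vector order: (A.a,A.b)
|SC outcomes| = 3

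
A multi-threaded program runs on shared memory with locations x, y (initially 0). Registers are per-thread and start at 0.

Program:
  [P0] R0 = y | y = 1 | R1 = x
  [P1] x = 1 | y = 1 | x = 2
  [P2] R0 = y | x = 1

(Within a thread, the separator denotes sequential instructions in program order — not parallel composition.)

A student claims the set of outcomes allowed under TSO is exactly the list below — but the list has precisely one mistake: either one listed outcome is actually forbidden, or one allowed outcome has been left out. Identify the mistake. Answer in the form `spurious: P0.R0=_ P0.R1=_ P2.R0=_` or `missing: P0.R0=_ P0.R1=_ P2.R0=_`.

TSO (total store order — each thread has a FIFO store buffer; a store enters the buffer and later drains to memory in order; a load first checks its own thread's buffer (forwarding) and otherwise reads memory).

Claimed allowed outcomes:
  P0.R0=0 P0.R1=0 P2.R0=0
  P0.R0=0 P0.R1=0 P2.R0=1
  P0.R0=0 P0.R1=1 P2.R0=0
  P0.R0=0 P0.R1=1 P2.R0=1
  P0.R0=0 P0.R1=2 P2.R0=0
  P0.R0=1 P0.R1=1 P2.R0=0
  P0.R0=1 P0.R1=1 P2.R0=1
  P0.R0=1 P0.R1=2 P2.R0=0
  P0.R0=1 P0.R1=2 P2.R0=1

outcome vector order: (P0.R0,P0.R1,P2.R0)
under TSO → 000, 001, 010, 011, 020, 021, 110, 111, 120, 121
TSO∖claimed = {021}

missing: P0.R0=0 P0.R1=2 P2.R0=1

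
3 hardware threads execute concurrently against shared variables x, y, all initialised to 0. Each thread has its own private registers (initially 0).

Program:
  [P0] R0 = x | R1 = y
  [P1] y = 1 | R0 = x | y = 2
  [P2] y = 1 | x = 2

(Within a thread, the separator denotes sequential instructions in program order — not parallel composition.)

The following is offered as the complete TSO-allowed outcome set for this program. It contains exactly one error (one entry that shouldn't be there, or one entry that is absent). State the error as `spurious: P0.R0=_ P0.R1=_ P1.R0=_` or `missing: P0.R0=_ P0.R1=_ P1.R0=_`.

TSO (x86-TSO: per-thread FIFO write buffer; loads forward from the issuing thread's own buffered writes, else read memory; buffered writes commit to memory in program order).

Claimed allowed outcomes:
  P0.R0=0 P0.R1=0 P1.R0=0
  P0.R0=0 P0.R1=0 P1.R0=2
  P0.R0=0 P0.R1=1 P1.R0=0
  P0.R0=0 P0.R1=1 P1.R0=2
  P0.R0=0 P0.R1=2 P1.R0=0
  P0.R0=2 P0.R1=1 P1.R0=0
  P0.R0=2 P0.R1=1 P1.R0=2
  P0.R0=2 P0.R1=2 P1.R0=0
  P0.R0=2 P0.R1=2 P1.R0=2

missing: P0.R0=0 P0.R1=2 P1.R0=2

outcome vector order: (P0.R0,P0.R1,P1.R0)
TSO (10): 000, 002, 010, 012, 020, 022, 210, 212, 220, 222
TSO∖claimed = {022}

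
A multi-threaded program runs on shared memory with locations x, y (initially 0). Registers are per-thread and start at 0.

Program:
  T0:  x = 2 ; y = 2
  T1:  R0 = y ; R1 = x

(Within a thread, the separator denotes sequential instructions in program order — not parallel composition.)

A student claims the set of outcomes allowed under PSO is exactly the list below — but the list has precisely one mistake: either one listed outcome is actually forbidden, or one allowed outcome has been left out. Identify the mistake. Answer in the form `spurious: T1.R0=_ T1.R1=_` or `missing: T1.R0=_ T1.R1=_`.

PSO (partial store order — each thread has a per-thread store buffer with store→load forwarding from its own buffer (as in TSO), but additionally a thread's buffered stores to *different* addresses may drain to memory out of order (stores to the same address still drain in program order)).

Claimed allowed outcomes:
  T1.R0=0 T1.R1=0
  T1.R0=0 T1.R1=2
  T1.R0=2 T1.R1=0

outcome vector order: (T1.R0,T1.R1)
[PSO] allowed = {00, 02, 20, 22}
PSO∖claimed = {22}

missing: T1.R0=2 T1.R1=2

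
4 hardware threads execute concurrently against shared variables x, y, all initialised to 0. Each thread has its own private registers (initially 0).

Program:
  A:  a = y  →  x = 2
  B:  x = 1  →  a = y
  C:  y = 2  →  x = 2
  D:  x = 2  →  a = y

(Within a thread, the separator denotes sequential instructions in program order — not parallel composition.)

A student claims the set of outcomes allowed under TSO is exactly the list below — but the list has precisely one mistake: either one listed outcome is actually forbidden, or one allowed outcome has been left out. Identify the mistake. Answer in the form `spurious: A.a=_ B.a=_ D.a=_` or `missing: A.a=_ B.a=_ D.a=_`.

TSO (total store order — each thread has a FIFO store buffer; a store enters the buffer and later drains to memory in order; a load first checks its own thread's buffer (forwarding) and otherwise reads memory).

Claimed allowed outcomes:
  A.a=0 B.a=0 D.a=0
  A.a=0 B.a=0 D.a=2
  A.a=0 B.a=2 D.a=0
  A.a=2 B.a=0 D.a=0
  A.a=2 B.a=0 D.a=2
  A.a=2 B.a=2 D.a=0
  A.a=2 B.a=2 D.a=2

missing: A.a=0 B.a=2 D.a=2

outcome vector order: (A.a,B.a,D.a)
TSO: 8 outcomes — {(0,0,0), (0,0,2), (0,2,0), (0,2,2), (2,0,0), (2,0,2), (2,2,0), (2,2,2)}
TSO∖claimed = {(0,2,2)}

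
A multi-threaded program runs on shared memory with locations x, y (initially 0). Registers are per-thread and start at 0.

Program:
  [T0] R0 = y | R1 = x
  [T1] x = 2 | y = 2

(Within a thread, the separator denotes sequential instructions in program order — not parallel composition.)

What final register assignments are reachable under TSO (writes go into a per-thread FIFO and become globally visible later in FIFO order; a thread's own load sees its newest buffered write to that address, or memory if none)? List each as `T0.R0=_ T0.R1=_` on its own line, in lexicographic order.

T0.R0=0 T0.R1=0
T0.R0=0 T0.R1=2
T0.R0=2 T0.R1=2

outcome vector order: (T0.R0,T0.R1)
|TSO outcomes| = 3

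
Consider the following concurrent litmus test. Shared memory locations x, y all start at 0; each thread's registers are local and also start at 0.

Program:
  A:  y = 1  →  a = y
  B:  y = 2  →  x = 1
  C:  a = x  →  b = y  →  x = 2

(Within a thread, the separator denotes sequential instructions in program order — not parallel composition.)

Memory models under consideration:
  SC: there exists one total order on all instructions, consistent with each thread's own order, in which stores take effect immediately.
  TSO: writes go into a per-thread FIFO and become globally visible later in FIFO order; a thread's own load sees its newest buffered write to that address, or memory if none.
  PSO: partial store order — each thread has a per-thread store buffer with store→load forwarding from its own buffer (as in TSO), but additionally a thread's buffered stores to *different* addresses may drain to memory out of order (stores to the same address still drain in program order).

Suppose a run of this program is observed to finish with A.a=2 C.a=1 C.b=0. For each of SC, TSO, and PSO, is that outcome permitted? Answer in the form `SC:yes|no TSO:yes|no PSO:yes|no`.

outcome vector order: (A.a,C.a,C.b)
SC (9): 1/0/0; 1/0/1; 1/0/2; 1/1/1; 1/1/2; 2/0/0; 2/0/1; 2/0/2; 2/1/2
TSO (9): 1/0/0; 1/0/1; 1/0/2; 1/1/1; 1/1/2; 2/0/0; 2/0/1; 2/0/2; 2/1/2
PSO (12): 1/0/0; 1/0/1; 1/0/2; 1/1/0; 1/1/1; 1/1/2; 2/0/0; 2/0/1; 2/0/2; 2/1/0; 2/1/1; 2/1/2
target 2/1/0 ∈ {PSO}

SC:no TSO:no PSO:yes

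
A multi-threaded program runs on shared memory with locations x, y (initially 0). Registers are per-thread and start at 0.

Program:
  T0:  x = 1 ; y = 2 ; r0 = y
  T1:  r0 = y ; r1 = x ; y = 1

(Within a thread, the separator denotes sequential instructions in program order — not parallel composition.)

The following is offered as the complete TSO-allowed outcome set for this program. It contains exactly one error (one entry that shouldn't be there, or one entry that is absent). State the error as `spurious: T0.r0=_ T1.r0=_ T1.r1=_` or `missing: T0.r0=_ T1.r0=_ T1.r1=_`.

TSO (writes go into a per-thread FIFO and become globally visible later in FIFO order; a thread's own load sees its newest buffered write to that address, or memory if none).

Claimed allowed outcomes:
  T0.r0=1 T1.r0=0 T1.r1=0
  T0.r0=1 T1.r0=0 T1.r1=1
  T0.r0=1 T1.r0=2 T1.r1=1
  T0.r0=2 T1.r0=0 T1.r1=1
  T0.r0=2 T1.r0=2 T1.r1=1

outcome vector order: (T0.r0,T1.r0,T1.r1)
under TSO → 100, 101, 121, 200, 201, 221
TSO∖claimed = {200}

missing: T0.r0=2 T1.r0=0 T1.r1=0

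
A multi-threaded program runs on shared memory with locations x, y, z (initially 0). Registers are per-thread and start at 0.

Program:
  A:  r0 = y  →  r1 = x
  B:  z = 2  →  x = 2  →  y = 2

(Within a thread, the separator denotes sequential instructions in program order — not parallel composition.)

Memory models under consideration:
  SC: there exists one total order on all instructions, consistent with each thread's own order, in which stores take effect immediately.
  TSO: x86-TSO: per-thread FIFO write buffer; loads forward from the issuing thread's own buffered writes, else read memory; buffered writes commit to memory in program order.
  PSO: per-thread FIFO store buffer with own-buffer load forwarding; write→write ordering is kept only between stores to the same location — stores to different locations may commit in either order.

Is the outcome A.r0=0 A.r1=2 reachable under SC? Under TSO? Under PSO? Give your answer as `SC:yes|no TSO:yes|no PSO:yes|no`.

SC:yes TSO:yes PSO:yes

outcome vector order: (A.r0,A.r1)
SC (3): 0/0 0/2 2/2
TSO (3): 0/0 0/2 2/2
PSO (4): 0/0 0/2 2/0 2/2
target 0/2 ∈ {SC,TSO,PSO}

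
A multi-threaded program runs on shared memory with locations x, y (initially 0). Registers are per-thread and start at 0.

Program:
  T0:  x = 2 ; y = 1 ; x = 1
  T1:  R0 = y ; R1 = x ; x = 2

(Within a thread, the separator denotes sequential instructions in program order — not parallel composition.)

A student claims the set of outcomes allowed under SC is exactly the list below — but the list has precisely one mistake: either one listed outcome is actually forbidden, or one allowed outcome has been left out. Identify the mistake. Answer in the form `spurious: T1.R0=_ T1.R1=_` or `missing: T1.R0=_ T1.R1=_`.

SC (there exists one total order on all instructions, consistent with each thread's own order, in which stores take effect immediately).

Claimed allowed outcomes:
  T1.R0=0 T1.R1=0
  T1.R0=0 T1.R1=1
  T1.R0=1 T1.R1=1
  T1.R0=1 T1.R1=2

missing: T1.R0=0 T1.R1=2

outcome vector order: (T1.R0,T1.R1)
SC (5): 0/0; 0/1; 0/2; 1/1; 1/2
SC∖claimed = {0/2}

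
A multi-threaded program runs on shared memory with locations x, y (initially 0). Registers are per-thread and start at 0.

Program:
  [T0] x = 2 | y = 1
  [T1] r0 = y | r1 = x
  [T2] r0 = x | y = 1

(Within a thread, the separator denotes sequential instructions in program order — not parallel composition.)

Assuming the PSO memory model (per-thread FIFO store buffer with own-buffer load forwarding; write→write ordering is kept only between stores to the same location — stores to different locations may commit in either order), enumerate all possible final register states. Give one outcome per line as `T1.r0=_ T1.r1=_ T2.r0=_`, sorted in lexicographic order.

outcome vector order: (T1.r0,T1.r1,T2.r0)
|PSO outcomes| = 8

T1.r0=0 T1.r1=0 T2.r0=0
T1.r0=0 T1.r1=0 T2.r0=2
T1.r0=0 T1.r1=2 T2.r0=0
T1.r0=0 T1.r1=2 T2.r0=2
T1.r0=1 T1.r1=0 T2.r0=0
T1.r0=1 T1.r1=0 T2.r0=2
T1.r0=1 T1.r1=2 T2.r0=0
T1.r0=1 T1.r1=2 T2.r0=2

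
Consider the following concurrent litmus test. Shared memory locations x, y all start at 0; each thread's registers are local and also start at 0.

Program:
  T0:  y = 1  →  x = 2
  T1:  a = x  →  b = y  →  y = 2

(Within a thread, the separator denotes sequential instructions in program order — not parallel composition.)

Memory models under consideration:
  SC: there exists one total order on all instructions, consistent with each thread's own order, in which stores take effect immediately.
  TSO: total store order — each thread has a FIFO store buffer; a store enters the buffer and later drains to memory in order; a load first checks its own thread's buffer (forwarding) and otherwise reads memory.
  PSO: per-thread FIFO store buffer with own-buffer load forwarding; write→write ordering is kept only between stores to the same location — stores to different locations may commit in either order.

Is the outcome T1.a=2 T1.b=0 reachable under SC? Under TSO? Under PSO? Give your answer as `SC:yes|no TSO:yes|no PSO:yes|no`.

outcome vector order: (T1.a,T1.b)
[SC] allowed = {00; 01; 21}
[TSO] allowed = {00; 01; 21}
[PSO] allowed = {00; 01; 20; 21}
target 20 ∈ {PSO}

SC:no TSO:no PSO:yes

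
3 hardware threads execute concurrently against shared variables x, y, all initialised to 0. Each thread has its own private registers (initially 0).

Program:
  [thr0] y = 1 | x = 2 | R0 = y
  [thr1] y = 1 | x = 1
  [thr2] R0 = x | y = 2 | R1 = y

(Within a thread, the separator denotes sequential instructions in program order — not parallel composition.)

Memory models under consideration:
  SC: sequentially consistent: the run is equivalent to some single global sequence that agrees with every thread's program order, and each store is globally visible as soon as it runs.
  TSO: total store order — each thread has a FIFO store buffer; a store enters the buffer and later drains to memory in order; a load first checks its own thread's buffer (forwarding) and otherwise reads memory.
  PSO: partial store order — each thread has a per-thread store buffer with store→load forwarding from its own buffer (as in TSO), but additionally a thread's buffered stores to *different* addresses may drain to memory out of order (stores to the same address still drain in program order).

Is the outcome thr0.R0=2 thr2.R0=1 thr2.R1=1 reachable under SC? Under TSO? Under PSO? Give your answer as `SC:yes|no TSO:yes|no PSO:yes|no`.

SC:no TSO:no PSO:yes

outcome vector order: (thr0.R0,thr2.R0,thr2.R1)
under SC → 101 102 111 112 121 122 201 202 212 221 222
under TSO → 101 102 111 112 121 122 201 202 212 221 222
under PSO → 101 102 111 112 121 122 201 202 211 212 221 222
target 211 ∈ {PSO}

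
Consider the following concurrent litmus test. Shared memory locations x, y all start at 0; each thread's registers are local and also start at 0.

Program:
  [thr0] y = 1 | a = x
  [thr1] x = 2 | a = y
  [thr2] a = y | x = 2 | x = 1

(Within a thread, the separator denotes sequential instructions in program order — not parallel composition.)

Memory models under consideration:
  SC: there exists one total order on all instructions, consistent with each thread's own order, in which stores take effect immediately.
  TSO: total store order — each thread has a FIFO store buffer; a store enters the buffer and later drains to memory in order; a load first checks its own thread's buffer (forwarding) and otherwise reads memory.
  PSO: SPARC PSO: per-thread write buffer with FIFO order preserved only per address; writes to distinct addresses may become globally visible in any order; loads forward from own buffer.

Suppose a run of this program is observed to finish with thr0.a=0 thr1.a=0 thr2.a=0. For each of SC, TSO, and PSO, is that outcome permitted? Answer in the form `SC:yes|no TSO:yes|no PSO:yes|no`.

SC:no TSO:yes PSO:yes

outcome vector order: (thr0.a,thr1.a,thr2.a)
under SC → (0,1,0), (0,1,1), (1,0,0), (1,0,1), (1,1,0), (1,1,1), (2,0,0), (2,0,1), (2,1,0), (2,1,1)
under TSO → (0,0,0), (0,0,1), (0,1,0), (0,1,1), (1,0,0), (1,0,1), (1,1,0), (1,1,1), (2,0,0), (2,0,1), (2,1,0), (2,1,1)
under PSO → (0,0,0), (0,0,1), (0,1,0), (0,1,1), (1,0,0), (1,0,1), (1,1,0), (1,1,1), (2,0,0), (2,0,1), (2,1,0), (2,1,1)
target (0,0,0) ∈ {TSO,PSO}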